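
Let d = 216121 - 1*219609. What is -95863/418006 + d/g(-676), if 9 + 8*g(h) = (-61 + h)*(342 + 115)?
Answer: -10312172255/70395972454 ≈ -0.14649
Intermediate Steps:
g(h) = -13943/4 + 457*h/8 (g(h) = -9/8 + ((-61 + h)*(342 + 115))/8 = -9/8 + ((-61 + h)*457)/8 = -9/8 + (-27877 + 457*h)/8 = -9/8 + (-27877/8 + 457*h/8) = -13943/4 + 457*h/8)
d = -3488 (d = 216121 - 219609 = -3488)
-95863/418006 + d/g(-676) = -95863/418006 - 3488/(-13943/4 + (457/8)*(-676)) = -95863*1/418006 - 3488/(-13943/4 - 77233/2) = -95863/418006 - 3488/(-168409/4) = -95863/418006 - 3488*(-4/168409) = -95863/418006 + 13952/168409 = -10312172255/70395972454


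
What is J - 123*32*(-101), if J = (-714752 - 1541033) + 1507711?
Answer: -350538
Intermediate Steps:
J = -748074 (J = -2255785 + 1507711 = -748074)
J - 123*32*(-101) = -748074 - 123*32*(-101) = -748074 - 3936*(-101) = -748074 + 397536 = -350538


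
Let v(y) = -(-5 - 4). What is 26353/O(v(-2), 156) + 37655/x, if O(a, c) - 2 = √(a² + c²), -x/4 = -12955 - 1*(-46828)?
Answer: -8060512867/3307766196 + 79059*√2713/24413 ≈ 166.24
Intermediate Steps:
v(y) = 9 (v(y) = -1*(-9) = 9)
x = -135492 (x = -4*(-12955 - 1*(-46828)) = -4*(-12955 + 46828) = -4*33873 = -135492)
O(a, c) = 2 + √(a² + c²)
26353/O(v(-2), 156) + 37655/x = 26353/(2 + √(9² + 156²)) + 37655/(-135492) = 26353/(2 + √(81 + 24336)) + 37655*(-1/135492) = 26353/(2 + √24417) - 37655/135492 = 26353/(2 + 3*√2713) - 37655/135492 = -37655/135492 + 26353/(2 + 3*√2713)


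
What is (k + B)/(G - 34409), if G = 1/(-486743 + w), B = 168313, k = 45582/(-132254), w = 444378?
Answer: -10250498137400/2095560728507 ≈ -4.8915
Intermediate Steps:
k = -22791/66127 (k = 45582*(-1/132254) = -22791/66127 ≈ -0.34466)
G = -1/42365 (G = 1/(-486743 + 444378) = 1/(-42365) = -1/42365 ≈ -2.3604e-5)
(k + B)/(G - 34409) = (-22791/66127 + 168313)/(-1/42365 - 34409) = 11130010960/(66127*(-1457737286/42365)) = (11130010960/66127)*(-42365/1457737286) = -10250498137400/2095560728507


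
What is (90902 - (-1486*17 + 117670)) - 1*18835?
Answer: -20341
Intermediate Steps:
(90902 - (-1486*17 + 117670)) - 1*18835 = (90902 - (-1*25262 + 117670)) - 18835 = (90902 - (-25262 + 117670)) - 18835 = (90902 - 1*92408) - 18835 = (90902 - 92408) - 18835 = -1506 - 18835 = -20341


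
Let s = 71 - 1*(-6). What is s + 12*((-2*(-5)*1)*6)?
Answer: 797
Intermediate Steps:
s = 77 (s = 71 + 6 = 77)
s + 12*((-2*(-5)*1)*6) = 77 + 12*((-2*(-5)*1)*6) = 77 + 12*((10*1)*6) = 77 + 12*(10*6) = 77 + 12*60 = 77 + 720 = 797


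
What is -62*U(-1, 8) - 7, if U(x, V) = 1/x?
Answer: 55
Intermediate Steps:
-62*U(-1, 8) - 7 = -62/(-1) - 7 = -62*(-1) - 7 = 62 - 7 = 55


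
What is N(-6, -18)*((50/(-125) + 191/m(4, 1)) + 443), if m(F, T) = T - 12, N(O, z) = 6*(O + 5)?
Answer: -140328/55 ≈ -2551.4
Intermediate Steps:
N(O, z) = 30 + 6*O (N(O, z) = 6*(5 + O) = 30 + 6*O)
m(F, T) = -12 + T
N(-6, -18)*((50/(-125) + 191/m(4, 1)) + 443) = (30 + 6*(-6))*((50/(-125) + 191/(-12 + 1)) + 443) = (30 - 36)*((50*(-1/125) + 191/(-11)) + 443) = -6*((-⅖ + 191*(-1/11)) + 443) = -6*((-⅖ - 191/11) + 443) = -6*(-977/55 + 443) = -6*23388/55 = -140328/55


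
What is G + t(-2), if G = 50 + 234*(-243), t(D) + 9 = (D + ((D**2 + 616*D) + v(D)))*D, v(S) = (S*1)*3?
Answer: -54349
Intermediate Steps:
v(S) = 3*S (v(S) = S*3 = 3*S)
t(D) = -9 + D*(D**2 + 620*D) (t(D) = -9 + (D + ((D**2 + 616*D) + 3*D))*D = -9 + (D + (D**2 + 619*D))*D = -9 + (D**2 + 620*D)*D = -9 + D*(D**2 + 620*D))
G = -56812 (G = 50 - 56862 = -56812)
G + t(-2) = -56812 + (-9 + (-2)**3 + 620*(-2)**2) = -56812 + (-9 - 8 + 620*4) = -56812 + (-9 - 8 + 2480) = -56812 + 2463 = -54349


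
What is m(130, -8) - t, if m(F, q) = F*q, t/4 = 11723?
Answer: -47932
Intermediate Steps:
t = 46892 (t = 4*11723 = 46892)
m(130, -8) - t = 130*(-8) - 1*46892 = -1040 - 46892 = -47932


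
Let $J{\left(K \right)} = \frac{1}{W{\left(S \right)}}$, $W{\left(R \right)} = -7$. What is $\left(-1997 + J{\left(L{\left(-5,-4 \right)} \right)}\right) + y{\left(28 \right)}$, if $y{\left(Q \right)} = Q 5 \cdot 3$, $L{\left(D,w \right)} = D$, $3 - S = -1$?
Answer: $- \frac{11040}{7} \approx -1577.1$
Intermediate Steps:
$S = 4$ ($S = 3 - -1 = 3 + 1 = 4$)
$y{\left(Q \right)} = 15 Q$ ($y{\left(Q \right)} = 5 Q 3 = 15 Q$)
$J{\left(K \right)} = - \frac{1}{7}$ ($J{\left(K \right)} = \frac{1}{-7} = - \frac{1}{7}$)
$\left(-1997 + J{\left(L{\left(-5,-4 \right)} \right)}\right) + y{\left(28 \right)} = \left(-1997 - \frac{1}{7}\right) + 15 \cdot 28 = - \frac{13980}{7} + 420 = - \frac{11040}{7}$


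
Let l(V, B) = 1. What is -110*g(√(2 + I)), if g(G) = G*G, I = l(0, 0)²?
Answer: -330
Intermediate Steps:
I = 1 (I = 1² = 1)
g(G) = G²
-110*g(√(2 + I)) = -110*(√(2 + 1))² = -110*(√3)² = -110*3 = -330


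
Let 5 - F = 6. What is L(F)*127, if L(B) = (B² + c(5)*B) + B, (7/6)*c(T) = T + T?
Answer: -7620/7 ≈ -1088.6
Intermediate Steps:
F = -1 (F = 5 - 1*6 = 5 - 6 = -1)
c(T) = 12*T/7 (c(T) = 6*(T + T)/7 = 6*(2*T)/7 = 12*T/7)
L(B) = B² + 67*B/7 (L(B) = (B² + ((12/7)*5)*B) + B = (B² + 60*B/7) + B = B² + 67*B/7)
L(F)*127 = ((⅐)*(-1)*(67 + 7*(-1)))*127 = ((⅐)*(-1)*(67 - 7))*127 = ((⅐)*(-1)*60)*127 = -60/7*127 = -7620/7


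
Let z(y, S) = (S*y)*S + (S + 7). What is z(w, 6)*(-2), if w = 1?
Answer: -98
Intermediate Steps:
z(y, S) = 7 + S + y*S**2 (z(y, S) = y*S**2 + (7 + S) = 7 + S + y*S**2)
z(w, 6)*(-2) = (7 + 6 + 1*6**2)*(-2) = (7 + 6 + 1*36)*(-2) = (7 + 6 + 36)*(-2) = 49*(-2) = -98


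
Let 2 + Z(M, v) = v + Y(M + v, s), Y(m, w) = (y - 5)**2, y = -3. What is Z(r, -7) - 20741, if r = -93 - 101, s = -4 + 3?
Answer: -20686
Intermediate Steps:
s = -1
r = -194
Y(m, w) = 64 (Y(m, w) = (-3 - 5)**2 = (-8)**2 = 64)
Z(M, v) = 62 + v (Z(M, v) = -2 + (v + 64) = -2 + (64 + v) = 62 + v)
Z(r, -7) - 20741 = (62 - 7) - 20741 = 55 - 20741 = -20686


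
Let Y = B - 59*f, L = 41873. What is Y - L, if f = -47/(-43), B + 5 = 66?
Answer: -1800689/43 ≈ -41877.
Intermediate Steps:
B = 61 (B = -5 + 66 = 61)
f = 47/43 (f = -47*(-1/43) = 47/43 ≈ 1.0930)
Y = -150/43 (Y = 61 - 59*47/43 = 61 - 2773/43 = -150/43 ≈ -3.4884)
Y - L = -150/43 - 1*41873 = -150/43 - 41873 = -1800689/43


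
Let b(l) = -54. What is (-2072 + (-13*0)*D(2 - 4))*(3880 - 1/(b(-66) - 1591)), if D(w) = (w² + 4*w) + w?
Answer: -1889249896/235 ≈ -8.0394e+6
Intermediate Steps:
D(w) = w² + 5*w
(-2072 + (-13*0)*D(2 - 4))*(3880 - 1/(b(-66) - 1591)) = (-2072 + (-13*0)*((2 - 4)*(5 + (2 - 4))))*(3880 - 1/(-54 - 1591)) = (-2072 + 0*(-2*(5 - 2)))*(3880 - 1/(-1645)) = (-2072 + 0*(-2*3))*(3880 - 1*(-1/1645)) = (-2072 + 0*(-6))*(3880 + 1/1645) = (-2072 + 0)*(6382601/1645) = -2072*6382601/1645 = -1889249896/235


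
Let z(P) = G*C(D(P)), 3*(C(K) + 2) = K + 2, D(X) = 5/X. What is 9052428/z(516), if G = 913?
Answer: -1273923504/170897 ≈ -7454.3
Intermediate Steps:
C(K) = -4/3 + K/3 (C(K) = -2 + (K + 2)/3 = -2 + (2 + K)/3 = -2 + (2/3 + K/3) = -4/3 + K/3)
z(P) = -3652/3 + 4565/(3*P) (z(P) = 913*(-4/3 + (5/P)/3) = 913*(-4/3 + 5/(3*P)) = -3652/3 + 4565/(3*P))
9052428/z(516) = 9052428/(((913/3)*(5 - 4*516)/516)) = 9052428/(((913/3)*(1/516)*(5 - 2064))) = 9052428/(((913/3)*(1/516)*(-2059))) = 9052428/(-1879867/1548) = 9052428*(-1548/1879867) = -1273923504/170897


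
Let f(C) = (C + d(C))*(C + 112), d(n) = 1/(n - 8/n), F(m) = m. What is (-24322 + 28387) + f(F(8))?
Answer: 35295/7 ≈ 5042.1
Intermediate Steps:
f(C) = (112 + C)*(C + C/(-8 + C²)) (f(C) = (C + C/(-8 + C²))*(C + 112) = (C + C/(-8 + C²))*(112 + C) = (112 + C)*(C + C/(-8 + C²)))
(-24322 + 28387) + f(F(8)) = (-24322 + 28387) + 8*(112 + 8 + (-8 + 8²)*(112 + 8))/(-8 + 8²) = 4065 + 8*(112 + 8 + (-8 + 64)*120)/(-8 + 64) = 4065 + 8*(112 + 8 + 56*120)/56 = 4065 + 8*(1/56)*(112 + 8 + 6720) = 4065 + 8*(1/56)*6840 = 4065 + 6840/7 = 35295/7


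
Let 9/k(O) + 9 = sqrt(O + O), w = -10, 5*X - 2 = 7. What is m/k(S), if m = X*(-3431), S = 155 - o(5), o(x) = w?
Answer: 30879/5 - 3431*sqrt(330)/5 ≈ -6289.6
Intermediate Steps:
X = 9/5 (X = 2/5 + (1/5)*7 = 2/5 + 7/5 = 9/5 ≈ 1.8000)
o(x) = -10
S = 165 (S = 155 - 1*(-10) = 155 + 10 = 165)
m = -30879/5 (m = (9/5)*(-3431) = -30879/5 ≈ -6175.8)
k(O) = 9/(-9 + sqrt(2)*sqrt(O)) (k(O) = 9/(-9 + sqrt(O + O)) = 9/(-9 + sqrt(2*O)) = 9/(-9 + sqrt(2)*sqrt(O)))
m/k(S) = -(-30879/5 + 3431*sqrt(330)/5) = -30879*(-1 + sqrt(330)/9)/5 = 30879/5 - 3431*sqrt(330)/5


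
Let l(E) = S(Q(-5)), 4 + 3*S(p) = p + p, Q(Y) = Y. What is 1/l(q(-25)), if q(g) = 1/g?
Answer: -3/14 ≈ -0.21429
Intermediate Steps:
S(p) = -4/3 + 2*p/3 (S(p) = -4/3 + (p + p)/3 = -4/3 + (2*p)/3 = -4/3 + 2*p/3)
l(E) = -14/3 (l(E) = -4/3 + (2/3)*(-5) = -4/3 - 10/3 = -14/3)
1/l(q(-25)) = 1/(-14/3) = -3/14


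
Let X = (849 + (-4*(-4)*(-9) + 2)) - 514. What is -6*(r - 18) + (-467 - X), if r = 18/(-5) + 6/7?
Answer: -18744/35 ≈ -535.54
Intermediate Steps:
r = -96/35 (r = 18*(-⅕) + 6*(⅐) = -18/5 + 6/7 = -96/35 ≈ -2.7429)
X = 193 (X = (849 + (16*(-9) + 2)) - 514 = (849 + (-144 + 2)) - 514 = (849 - 142) - 514 = 707 - 514 = 193)
-6*(r - 18) + (-467 - X) = -6*(-96/35 - 18) + (-467 - 1*193) = -6*(-726/35) + (-467 - 193) = 4356/35 - 660 = -18744/35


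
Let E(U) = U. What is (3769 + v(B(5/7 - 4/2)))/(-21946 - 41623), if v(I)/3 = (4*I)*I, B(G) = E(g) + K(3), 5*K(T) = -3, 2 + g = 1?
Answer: -94993/1589225 ≈ -0.059773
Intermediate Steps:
g = -1 (g = -2 + 1 = -1)
K(T) = -3/5 (K(T) = (1/5)*(-3) = -3/5)
B(G) = -8/5 (B(G) = -1 - 3/5 = -8/5)
v(I) = 12*I**2 (v(I) = 3*((4*I)*I) = 3*(4*I**2) = 12*I**2)
(3769 + v(B(5/7 - 4/2)))/(-21946 - 41623) = (3769 + 12*(-8/5)**2)/(-21946 - 41623) = (3769 + 12*(64/25))/(-63569) = (3769 + 768/25)*(-1/63569) = (94993/25)*(-1/63569) = -94993/1589225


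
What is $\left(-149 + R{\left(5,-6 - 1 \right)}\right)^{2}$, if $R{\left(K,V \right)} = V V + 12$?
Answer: $7744$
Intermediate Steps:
$R{\left(K,V \right)} = 12 + V^{2}$ ($R{\left(K,V \right)} = V^{2} + 12 = 12 + V^{2}$)
$\left(-149 + R{\left(5,-6 - 1 \right)}\right)^{2} = \left(-149 + \left(12 + \left(-6 - 1\right)^{2}\right)\right)^{2} = \left(-149 + \left(12 + \left(-7\right)^{2}\right)\right)^{2} = \left(-149 + \left(12 + 49\right)\right)^{2} = \left(-149 + 61\right)^{2} = \left(-88\right)^{2} = 7744$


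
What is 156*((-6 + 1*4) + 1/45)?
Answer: -4628/15 ≈ -308.53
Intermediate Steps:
156*((-6 + 1*4) + 1/45) = 156*((-6 + 4) + 1/45) = 156*(-2 + 1/45) = 156*(-89/45) = -4628/15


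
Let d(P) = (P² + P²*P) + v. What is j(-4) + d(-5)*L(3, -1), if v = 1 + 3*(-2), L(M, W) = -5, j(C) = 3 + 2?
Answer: 530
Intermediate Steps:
j(C) = 5
v = -5 (v = 1 - 6 = -5)
d(P) = -5 + P² + P³ (d(P) = (P² + P²*P) - 5 = (P² + P³) - 5 = -5 + P² + P³)
j(-4) + d(-5)*L(3, -1) = 5 + (-5 + (-5)² + (-5)³)*(-5) = 5 + (-5 + 25 - 125)*(-5) = 5 - 105*(-5) = 5 + 525 = 530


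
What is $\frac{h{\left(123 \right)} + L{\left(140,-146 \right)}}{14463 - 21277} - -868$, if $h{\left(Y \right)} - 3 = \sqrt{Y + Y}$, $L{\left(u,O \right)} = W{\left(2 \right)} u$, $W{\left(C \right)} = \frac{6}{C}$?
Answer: $\frac{5914129}{6814} - \frac{\sqrt{246}}{6814} \approx 867.94$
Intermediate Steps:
$L{\left(u,O \right)} = 3 u$ ($L{\left(u,O \right)} = \frac{6}{2} u = 6 \cdot \frac{1}{2} u = 3 u$)
$h{\left(Y \right)} = 3 + \sqrt{2} \sqrt{Y}$ ($h{\left(Y \right)} = 3 + \sqrt{Y + Y} = 3 + \sqrt{2 Y} = 3 + \sqrt{2} \sqrt{Y}$)
$\frac{h{\left(123 \right)} + L{\left(140,-146 \right)}}{14463 - 21277} - -868 = \frac{\left(3 + \sqrt{2} \sqrt{123}\right) + 3 \cdot 140}{14463 - 21277} - -868 = \frac{\left(3 + \sqrt{246}\right) + 420}{-6814} + 868 = \left(423 + \sqrt{246}\right) \left(- \frac{1}{6814}\right) + 868 = \left(- \frac{423}{6814} - \frac{\sqrt{246}}{6814}\right) + 868 = \frac{5914129}{6814} - \frac{\sqrt{246}}{6814}$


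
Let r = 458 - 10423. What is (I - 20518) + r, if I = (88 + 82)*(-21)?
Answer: -34053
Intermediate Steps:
I = -3570 (I = 170*(-21) = -3570)
r = -9965
(I - 20518) + r = (-3570 - 20518) - 9965 = -24088 - 9965 = -34053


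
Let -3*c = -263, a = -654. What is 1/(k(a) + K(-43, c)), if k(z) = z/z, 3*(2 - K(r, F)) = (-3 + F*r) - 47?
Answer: 9/11486 ≈ 0.00078356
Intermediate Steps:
c = 263/3 (c = -⅓*(-263) = 263/3 ≈ 87.667)
K(r, F) = 56/3 - F*r/3 (K(r, F) = 2 - ((-3 + F*r) - 47)/3 = 2 - (-50 + F*r)/3 = 2 + (50/3 - F*r/3) = 56/3 - F*r/3)
k(z) = 1
1/(k(a) + K(-43, c)) = 1/(1 + (56/3 - ⅓*263/3*(-43))) = 1/(1 + (56/3 + 11309/9)) = 1/(1 + 11477/9) = 1/(11486/9) = 9/11486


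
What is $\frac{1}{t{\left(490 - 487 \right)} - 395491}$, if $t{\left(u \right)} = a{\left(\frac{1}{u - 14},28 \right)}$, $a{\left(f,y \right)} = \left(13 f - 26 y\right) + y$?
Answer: $- \frac{11}{4358114} \approx -2.524 \cdot 10^{-6}$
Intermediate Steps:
$a{\left(f,y \right)} = - 25 y + 13 f$ ($a{\left(f,y \right)} = \left(- 26 y + 13 f\right) + y = - 25 y + 13 f$)
$t{\left(u \right)} = -700 + \frac{13}{-14 + u}$ ($t{\left(u \right)} = \left(-25\right) 28 + \frac{13}{u - 14} = -700 + \frac{13}{-14 + u}$)
$\frac{1}{t{\left(490 - 487 \right)} - 395491} = \frac{1}{\frac{9813 - 700 \left(490 - 487\right)}{-14 + \left(490 - 487\right)} - 395491} = \frac{1}{\frac{9813 - 2100}{-14 + 3} - 395491} = \frac{1}{\frac{9813 - 2100}{-11} - 395491} = \frac{1}{\left(- \frac{1}{11}\right) 7713 - 395491} = \frac{1}{- \frac{7713}{11} - 395491} = \frac{1}{- \frac{4358114}{11}} = - \frac{11}{4358114}$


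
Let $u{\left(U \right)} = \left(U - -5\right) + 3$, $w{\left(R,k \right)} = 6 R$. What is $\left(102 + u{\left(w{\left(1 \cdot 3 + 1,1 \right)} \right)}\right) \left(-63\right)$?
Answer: $-8442$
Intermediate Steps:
$u{\left(U \right)} = 8 + U$ ($u{\left(U \right)} = \left(U + 5\right) + 3 = \left(5 + U\right) + 3 = 8 + U$)
$\left(102 + u{\left(w{\left(1 \cdot 3 + 1,1 \right)} \right)}\right) \left(-63\right) = \left(102 + \left(8 + 6 \left(1 \cdot 3 + 1\right)\right)\right) \left(-63\right) = \left(102 + \left(8 + 6 \left(3 + 1\right)\right)\right) \left(-63\right) = \left(102 + \left(8 + 6 \cdot 4\right)\right) \left(-63\right) = \left(102 + \left(8 + 24\right)\right) \left(-63\right) = \left(102 + 32\right) \left(-63\right) = 134 \left(-63\right) = -8442$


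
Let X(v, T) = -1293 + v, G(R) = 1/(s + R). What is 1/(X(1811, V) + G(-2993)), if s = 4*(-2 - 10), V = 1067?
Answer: 3041/1575237 ≈ 0.0019305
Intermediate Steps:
s = -48 (s = 4*(-12) = -48)
G(R) = 1/(-48 + R)
1/(X(1811, V) + G(-2993)) = 1/((-1293 + 1811) + 1/(-48 - 2993)) = 1/(518 + 1/(-3041)) = 1/(518 - 1/3041) = 1/(1575237/3041) = 3041/1575237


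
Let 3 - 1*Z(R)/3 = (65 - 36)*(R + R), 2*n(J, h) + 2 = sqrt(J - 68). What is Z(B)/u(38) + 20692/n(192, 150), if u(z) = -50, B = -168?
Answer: 15737/150 + 10346*sqrt(31)/15 ≈ 3945.2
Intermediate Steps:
n(J, h) = -1 + sqrt(-68 + J)/2 (n(J, h) = -1 + sqrt(J - 68)/2 = -1 + sqrt(-68 + J)/2)
Z(R) = 9 - 174*R (Z(R) = 9 - 3*(65 - 36)*(R + R) = 9 - 87*2*R = 9 - 174*R)
Z(B)/u(38) + 20692/n(192, 150) = (9 - 174*(-168))/(-50) + 20692/(-1 + sqrt(-68 + 192)/2) = (9 + 29232)*(-1/50) + 20692/(-1 + sqrt(124)/2) = 29241*(-1/50) + 20692/(-1 + (2*sqrt(31))/2) = -29241/50 + 20692/(-1 + sqrt(31))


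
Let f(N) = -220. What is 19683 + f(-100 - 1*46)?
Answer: 19463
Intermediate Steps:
19683 + f(-100 - 1*46) = 19683 - 220 = 19463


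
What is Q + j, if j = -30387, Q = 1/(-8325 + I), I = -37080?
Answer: -1379721736/45405 ≈ -30387.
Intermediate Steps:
Q = -1/45405 (Q = 1/(-8325 - 37080) = 1/(-45405) = -1/45405 ≈ -2.2024e-5)
Q + j = -1/45405 - 30387 = -1379721736/45405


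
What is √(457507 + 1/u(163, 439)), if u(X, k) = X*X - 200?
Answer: 6*√8836546415361/26369 ≈ 676.39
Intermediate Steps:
u(X, k) = -200 + X² (u(X, k) = X² - 200 = -200 + X²)
√(457507 + 1/u(163, 439)) = √(457507 + 1/(-200 + 163²)) = √(457507 + 1/(-200 + 26569)) = √(457507 + 1/26369) = √(12064002084/26369) = 6*√8836546415361/26369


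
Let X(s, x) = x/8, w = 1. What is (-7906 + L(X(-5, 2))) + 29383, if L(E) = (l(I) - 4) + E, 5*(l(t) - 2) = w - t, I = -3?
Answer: 429521/20 ≈ 21476.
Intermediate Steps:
X(s, x) = x/8 (X(s, x) = x*(1/8) = x/8)
l(t) = 11/5 - t/5 (l(t) = 2 + (1 - t)/5 = 2 + (1/5 - t/5) = 11/5 - t/5)
L(E) = -6/5 + E (L(E) = ((11/5 - 1/5*(-3)) - 4) + E = ((11/5 + 3/5) - 4) + E = (14/5 - 4) + E = -6/5 + E)
(-7906 + L(X(-5, 2))) + 29383 = (-7906 + (-6/5 + (1/8)*2)) + 29383 = (-7906 + (-6/5 + 1/4)) + 29383 = (-7906 - 19/20) + 29383 = -158139/20 + 29383 = 429521/20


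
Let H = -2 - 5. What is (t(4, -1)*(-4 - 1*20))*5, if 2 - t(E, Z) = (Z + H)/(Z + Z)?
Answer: 240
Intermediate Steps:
H = -7
t(E, Z) = 2 - (-7 + Z)/(2*Z) (t(E, Z) = 2 - (Z - 7)/(Z + Z) = 2 - (-7 + Z)/(2*Z))
(t(4, -1)*(-4 - 1*20))*5 = (((½)*(7 + 3*(-1))/(-1))*(-4 - 1*20))*5 = (((½)*(-1)*(7 - 3))*(-4 - 20))*5 = (((½)*(-1)*4)*(-24))*5 = -2*(-24)*5 = 48*5 = 240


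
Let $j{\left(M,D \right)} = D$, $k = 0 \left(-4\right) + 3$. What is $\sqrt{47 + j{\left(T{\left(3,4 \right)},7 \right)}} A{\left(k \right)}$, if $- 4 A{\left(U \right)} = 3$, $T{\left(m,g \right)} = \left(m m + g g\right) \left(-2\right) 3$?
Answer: $- \frac{9 \sqrt{6}}{4} \approx -5.5114$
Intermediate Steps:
$T{\left(m,g \right)} = - 6 g^{2} - 6 m^{2}$ ($T{\left(m,g \right)} = \left(m^{2} + g^{2}\right) \left(-2\right) 3 = \left(g^{2} + m^{2}\right) \left(-2\right) 3 = \left(- 2 g^{2} - 2 m^{2}\right) 3 = - 6 g^{2} - 6 m^{2}$)
$k = 3$ ($k = 0 + 3 = 3$)
$A{\left(U \right)} = - \frac{3}{4}$ ($A{\left(U \right)} = \left(- \frac{1}{4}\right) 3 = - \frac{3}{4}$)
$\sqrt{47 + j{\left(T{\left(3,4 \right)},7 \right)}} A{\left(k \right)} = \sqrt{47 + 7} \left(- \frac{3}{4}\right) = \sqrt{54} \left(- \frac{3}{4}\right) = 3 \sqrt{6} \left(- \frac{3}{4}\right) = - \frac{9 \sqrt{6}}{4}$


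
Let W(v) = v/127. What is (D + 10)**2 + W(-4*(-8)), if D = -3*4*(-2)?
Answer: 146844/127 ≈ 1156.3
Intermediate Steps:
W(v) = v/127 (W(v) = v*(1/127) = v/127)
D = 24 (D = -12*(-2) = 24)
(D + 10)**2 + W(-4*(-8)) = (24 + 10)**2 + (-4*(-8))/127 = 34**2 + (1/127)*32 = 1156 + 32/127 = 146844/127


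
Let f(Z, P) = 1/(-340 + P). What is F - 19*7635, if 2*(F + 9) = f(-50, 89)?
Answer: -72827149/502 ≈ -1.4507e+5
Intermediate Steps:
F = -4519/502 (F = -9 + 1/(2*(-340 + 89)) = -9 + (½)/(-251) = -9 + (½)*(-1/251) = -9 - 1/502 = -4519/502 ≈ -9.0020)
F - 19*7635 = -4519/502 - 19*7635 = -4519/502 - 145065 = -72827149/502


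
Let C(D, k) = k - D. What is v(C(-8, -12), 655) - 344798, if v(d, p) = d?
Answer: -344802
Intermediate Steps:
v(C(-8, -12), 655) - 344798 = (-12 - 1*(-8)) - 344798 = (-12 + 8) - 344798 = -4 - 344798 = -344802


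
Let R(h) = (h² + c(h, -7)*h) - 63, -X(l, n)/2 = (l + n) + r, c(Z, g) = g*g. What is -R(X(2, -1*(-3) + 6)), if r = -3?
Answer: 591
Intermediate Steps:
c(Z, g) = g²
X(l, n) = 6 - 2*l - 2*n (X(l, n) = -2*((l + n) - 3) = -2*(-3 + l + n) = 6 - 2*l - 2*n)
R(h) = -63 + h² + 49*h (R(h) = (h² + (-7)²*h) - 63 = (h² + 49*h) - 63 = -63 + h² + 49*h)
-R(X(2, -1*(-3) + 6)) = -(-63 + (6 - 2*2 - 2*(-1*(-3) + 6))² + 49*(6 - 2*2 - 2*(-1*(-3) + 6))) = -(-63 + (6 - 4 - 2*(3 + 6))² + 49*(6 - 4 - 2*(3 + 6))) = -(-63 + (6 - 4 - 2*9)² + 49*(6 - 4 - 2*9)) = -(-63 + (6 - 4 - 18)² + 49*(6 - 4 - 18)) = -(-63 + (-16)² + 49*(-16)) = -(-63 + 256 - 784) = -1*(-591) = 591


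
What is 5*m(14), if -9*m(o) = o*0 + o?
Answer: -70/9 ≈ -7.7778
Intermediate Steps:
m(o) = -o/9 (m(o) = -(o*0 + o)/9 = -(0 + o)/9 = -o/9)
5*m(14) = 5*(-⅑*14) = 5*(-14/9) = -70/9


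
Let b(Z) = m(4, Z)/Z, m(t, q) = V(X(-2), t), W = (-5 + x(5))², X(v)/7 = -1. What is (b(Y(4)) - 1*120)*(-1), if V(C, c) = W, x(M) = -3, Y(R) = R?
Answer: 104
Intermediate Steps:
X(v) = -7 (X(v) = 7*(-1) = -7)
W = 64 (W = (-5 - 3)² = (-8)² = 64)
V(C, c) = 64
m(t, q) = 64
b(Z) = 64/Z
(b(Y(4)) - 1*120)*(-1) = (64/4 - 1*120)*(-1) = (64*(¼) - 120)*(-1) = (16 - 120)*(-1) = -104*(-1) = 104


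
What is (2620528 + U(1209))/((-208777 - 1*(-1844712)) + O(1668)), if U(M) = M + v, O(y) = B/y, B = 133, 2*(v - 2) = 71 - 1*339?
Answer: 624691020/389819959 ≈ 1.6025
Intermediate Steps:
v = -132 (v = 2 + (71 - 1*339)/2 = 2 + (71 - 339)/2 = 2 + (½)*(-268) = 2 - 134 = -132)
O(y) = 133/y
U(M) = -132 + M (U(M) = M - 132 = -132 + M)
(2620528 + U(1209))/((-208777 - 1*(-1844712)) + O(1668)) = (2620528 + (-132 + 1209))/((-208777 - 1*(-1844712)) + 133/1668) = (2620528 + 1077)/((-208777 + 1844712) + 133*(1/1668)) = 2621605/(1635935 + 133/1668) = 2621605/(2728739713/1668) = 2621605*(1668/2728739713) = 624691020/389819959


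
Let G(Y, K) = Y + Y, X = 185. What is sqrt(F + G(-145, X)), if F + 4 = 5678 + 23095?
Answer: sqrt(28479) ≈ 168.76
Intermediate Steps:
G(Y, K) = 2*Y
F = 28769 (F = -4 + (5678 + 23095) = -4 + 28773 = 28769)
sqrt(F + G(-145, X)) = sqrt(28769 + 2*(-145)) = sqrt(28769 - 290) = sqrt(28479)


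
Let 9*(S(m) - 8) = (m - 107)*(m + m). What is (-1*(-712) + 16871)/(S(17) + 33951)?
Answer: 17583/33619 ≈ 0.52301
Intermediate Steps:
S(m) = 8 + 2*m*(-107 + m)/9 (S(m) = 8 + ((m - 107)*(m + m))/9 = 8 + ((-107 + m)*(2*m))/9 = 8 + (2*m*(-107 + m))/9 = 8 + 2*m*(-107 + m)/9)
(-1*(-712) + 16871)/(S(17) + 33951) = (-1*(-712) + 16871)/((8 - 214/9*17 + (2/9)*17²) + 33951) = (712 + 16871)/((8 - 3638/9 + (2/9)*289) + 33951) = 17583/((8 - 3638/9 + 578/9) + 33951) = 17583/(-332 + 33951) = 17583/33619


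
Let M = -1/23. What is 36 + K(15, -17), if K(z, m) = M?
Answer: 827/23 ≈ 35.957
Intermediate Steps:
M = -1/23 (M = -1*1/23 = -1/23 ≈ -0.043478)
K(z, m) = -1/23
36 + K(15, -17) = 36 - 1/23 = 827/23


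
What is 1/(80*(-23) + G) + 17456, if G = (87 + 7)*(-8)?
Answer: 45245951/2592 ≈ 17456.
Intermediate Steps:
G = -752 (G = 94*(-8) = -752)
1/(80*(-23) + G) + 17456 = 1/(80*(-23) - 752) + 17456 = 1/(-1840 - 752) + 17456 = 1/(-2592) + 17456 = -1/2592 + 17456 = 45245951/2592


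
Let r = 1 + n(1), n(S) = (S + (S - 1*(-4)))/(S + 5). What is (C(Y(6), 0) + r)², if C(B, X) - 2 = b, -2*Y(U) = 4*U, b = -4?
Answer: 0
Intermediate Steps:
Y(U) = -2*U
n(S) = (4 + 2*S)/(5 + S) (n(S) = (S + (S + 4))/(5 + S) = (S + (4 + S))/(5 + S) = (4 + 2*S)/(5 + S))
r = 2 (r = 1 + 2*(2 + 1)/(5 + 1) = 1 + 2*3/6 = 1 + 2*(⅙)*3 = 1 + 1 = 2)
C(B, X) = -2 (C(B, X) = 2 - 4 = -2)
(C(Y(6), 0) + r)² = (-2 + 2)² = 0² = 0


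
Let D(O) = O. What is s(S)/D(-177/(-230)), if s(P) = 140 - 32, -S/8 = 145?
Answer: 8280/59 ≈ 140.34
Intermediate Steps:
S = -1160 (S = -8*145 = -1160)
s(P) = 108
s(S)/D(-177/(-230)) = 108/((-177/(-230))) = 108/((-177*(-1/230))) = 108/(177/230) = 108*(230/177) = 8280/59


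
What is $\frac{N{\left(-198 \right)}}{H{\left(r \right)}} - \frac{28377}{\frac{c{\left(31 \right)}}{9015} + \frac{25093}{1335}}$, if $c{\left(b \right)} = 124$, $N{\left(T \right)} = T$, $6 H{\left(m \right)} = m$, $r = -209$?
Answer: $- \frac{47884379697}{31860739} \approx -1502.9$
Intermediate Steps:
$H{\left(m \right)} = \frac{m}{6}$
$\frac{N{\left(-198 \right)}}{H{\left(r \right)}} - \frac{28377}{\frac{c{\left(31 \right)}}{9015} + \frac{25093}{1335}} = - \frac{198}{\frac{1}{6} \left(-209\right)} - \frac{28377}{\frac{124}{9015} + \frac{25093}{1335}} = - \frac{198}{- \frac{209}{6}} - \frac{28377}{124 \cdot \frac{1}{9015} + 25093 \cdot \frac{1}{1335}} = \left(-198\right) \left(- \frac{6}{209}\right) - \frac{28377}{\frac{124}{9015} + \frac{25093}{1335}} = \frac{108}{19} - \frac{28377}{\frac{5030643}{267445}} = \frac{108}{19} - \frac{2529762255}{1676881} = - \frac{47884379697}{31860739}$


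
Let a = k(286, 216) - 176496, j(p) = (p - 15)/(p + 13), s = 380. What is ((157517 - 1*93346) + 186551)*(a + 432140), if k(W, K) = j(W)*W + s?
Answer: 1477884339108/23 ≈ 6.4256e+10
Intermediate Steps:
j(p) = (-15 + p)/(13 + p)
k(W, K) = 380 + W*(-15 + W)/(13 + W) (k(W, K) = ((-15 + W)/(13 + W))*W + 380 = W*(-15 + W)/(13 + W) + 380 = 380 + W*(-15 + W)/(13 + W))
a = -4044706/23 (a = (4940 + 286² + 365*286)/(13 + 286) - 176496 = (4940 + 81796 + 104390)/299 - 176496 = (1/299)*191126 - 176496 = 14702/23 - 176496 = -4044706/23 ≈ -1.7586e+5)
((157517 - 1*93346) + 186551)*(a + 432140) = ((157517 - 1*93346) + 186551)*(-4044706/23 + 432140) = ((157517 - 93346) + 186551)*(5894514/23) = (64171 + 186551)*(5894514/23) = 250722*(5894514/23) = 1477884339108/23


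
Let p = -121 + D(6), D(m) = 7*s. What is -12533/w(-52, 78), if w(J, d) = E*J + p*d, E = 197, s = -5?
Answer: 12533/22412 ≈ 0.55921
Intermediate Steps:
D(m) = -35 (D(m) = 7*(-5) = -35)
p = -156 (p = -121 - 35 = -156)
w(J, d) = -156*d + 197*J (w(J, d) = 197*J - 156*d = -156*d + 197*J)
-12533/w(-52, 78) = -12533/(-156*78 + 197*(-52)) = -12533/(-12168 - 10244) = -12533/(-22412) = -12533*(-1/22412) = 12533/22412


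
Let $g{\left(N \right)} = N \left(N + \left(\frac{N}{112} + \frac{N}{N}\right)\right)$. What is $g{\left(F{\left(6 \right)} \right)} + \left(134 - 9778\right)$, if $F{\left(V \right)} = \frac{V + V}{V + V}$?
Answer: $- \frac{1079903}{112} \approx -9642.0$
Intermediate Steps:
$F{\left(V \right)} = 1$ ($F{\left(V \right)} = \frac{2 V}{2 V} = 2 V \frac{1}{2 V} = 1$)
$g{\left(N \right)} = N \left(1 + \frac{113 N}{112}\right)$ ($g{\left(N \right)} = N \left(N + \left(N \frac{1}{112} + 1\right)\right) = N \left(N + \left(\frac{N}{112} + 1\right)\right) = N \left(N + \left(1 + \frac{N}{112}\right)\right) = N \left(1 + \frac{113 N}{112}\right)$)
$g{\left(F{\left(6 \right)} \right)} + \left(134 - 9778\right) = \frac{1}{112} \cdot 1 \left(112 + 113 \cdot 1\right) + \left(134 - 9778\right) = \frac{1}{112} \cdot 1 \left(112 + 113\right) - 9644 = \frac{1}{112} \cdot 1 \cdot 225 - 9644 = \frac{225}{112} - 9644 = - \frac{1079903}{112}$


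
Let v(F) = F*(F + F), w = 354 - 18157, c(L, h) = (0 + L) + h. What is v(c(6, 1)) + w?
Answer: -17705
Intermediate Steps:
c(L, h) = L + h
w = -17803
v(F) = 2*F² (v(F) = F*(2*F) = 2*F²)
v(c(6, 1)) + w = 2*(6 + 1)² - 17803 = 2*7² - 17803 = 2*49 - 17803 = 98 - 17803 = -17705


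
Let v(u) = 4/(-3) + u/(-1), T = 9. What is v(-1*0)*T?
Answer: -12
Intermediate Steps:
v(u) = -4/3 - u (v(u) = 4*(-1/3) + u*(-1) = -4/3 - u)
v(-1*0)*T = (-4/3 - (-1)*0)*9 = (-4/3 - 1*0)*9 = (-4/3 + 0)*9 = -4/3*9 = -12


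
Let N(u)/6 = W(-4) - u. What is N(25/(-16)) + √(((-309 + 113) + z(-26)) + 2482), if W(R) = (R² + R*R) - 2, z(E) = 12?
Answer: 1515/8 + √2298 ≈ 237.31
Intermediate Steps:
W(R) = -2 + 2*R² (W(R) = (R² + R²) - 2 = 2*R² - 2 = -2 + 2*R²)
N(u) = 180 - 6*u (N(u) = 6*((-2 + 2*(-4)²) - u) = 6*((-2 + 2*16) - u) = 6*((-2 + 32) - u) = 6*(30 - u) = 180 - 6*u)
N(25/(-16)) + √(((-309 + 113) + z(-26)) + 2482) = (180 - 150/(-16)) + √(((-309 + 113) + 12) + 2482) = (180 - 150*(-1)/16) + √((-196 + 12) + 2482) = (180 - 6*(-25/16)) + √(-184 + 2482) = (180 + 75/8) + √2298 = 1515/8 + √2298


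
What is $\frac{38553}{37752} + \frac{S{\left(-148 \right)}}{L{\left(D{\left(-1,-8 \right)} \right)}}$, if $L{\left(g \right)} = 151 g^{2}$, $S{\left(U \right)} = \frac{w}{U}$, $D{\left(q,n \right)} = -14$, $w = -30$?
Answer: $\frac{879537977}{861258398} \approx 1.0212$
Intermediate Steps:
$S{\left(U \right)} = - \frac{30}{U}$
$\frac{38553}{37752} + \frac{S{\left(-148 \right)}}{L{\left(D{\left(-1,-8 \right)} \right)}} = \frac{38553}{37752} + \frac{\left(-30\right) \frac{1}{-148}}{151 \left(-14\right)^{2}} = 38553 \cdot \frac{1}{37752} + \frac{\left(-30\right) \left(- \frac{1}{148}\right)}{151 \cdot 196} = \frac{12851}{12584} + \frac{15}{74 \cdot 29596} = \frac{12851}{12584} + \frac{15}{74} \cdot \frac{1}{29596} = \frac{12851}{12584} + \frac{15}{2190104} = \frac{879537977}{861258398}$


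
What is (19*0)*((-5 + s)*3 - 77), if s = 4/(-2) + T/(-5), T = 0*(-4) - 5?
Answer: 0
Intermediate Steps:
T = -5 (T = 0 - 5 = -5)
s = -1 (s = 4/(-2) - 5/(-5) = 4*(-1/2) - 5*(-1/5) = -2 + 1 = -1)
(19*0)*((-5 + s)*3 - 77) = (19*0)*((-5 - 1)*3 - 77) = 0*(-6*3 - 77) = 0*(-18 - 77) = 0*(-95) = 0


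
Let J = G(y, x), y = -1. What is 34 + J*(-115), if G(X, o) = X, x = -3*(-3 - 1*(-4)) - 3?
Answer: 149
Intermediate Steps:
x = -6 (x = -3*(-3 + 4) - 3 = -3*1 - 3 = -3 - 3 = -6)
J = -1
34 + J*(-115) = 34 - 1*(-115) = 34 + 115 = 149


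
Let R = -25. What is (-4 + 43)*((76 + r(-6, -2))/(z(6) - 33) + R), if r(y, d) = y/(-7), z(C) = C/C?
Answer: -119691/112 ≈ -1068.7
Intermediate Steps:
z(C) = 1
r(y, d) = -y/7 (r(y, d) = y*(-1/7) = -y/7)
(-4 + 43)*((76 + r(-6, -2))/(z(6) - 33) + R) = (-4 + 43)*((76 - 1/7*(-6))/(1 - 33) - 25) = 39*((76 + 6/7)/(-32) - 25) = 39*((538/7)*(-1/32) - 25) = 39*(-269/112 - 25) = 39*(-3069/112) = -119691/112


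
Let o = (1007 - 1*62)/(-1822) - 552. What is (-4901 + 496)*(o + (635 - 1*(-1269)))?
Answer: -10846867595/1822 ≈ -5.9533e+6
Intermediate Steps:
o = -1006689/1822 (o = (1007 - 62)*(-1/1822) - 552 = 945*(-1/1822) - 552 = -945/1822 - 552 = -1006689/1822 ≈ -552.52)
(-4901 + 496)*(o + (635 - 1*(-1269))) = (-4901 + 496)*(-1006689/1822 + (635 - 1*(-1269))) = -4405*(-1006689/1822 + (635 + 1269)) = -4405*(-1006689/1822 + 1904) = -4405*2462399/1822 = -10846867595/1822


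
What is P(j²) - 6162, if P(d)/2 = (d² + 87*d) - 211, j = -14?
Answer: 104352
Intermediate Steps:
P(d) = -422 + 2*d² + 174*d (P(d) = 2*((d² + 87*d) - 211) = 2*(-211 + d² + 87*d) = -422 + 2*d² + 174*d)
P(j²) - 6162 = (-422 + 2*((-14)²)² + 174*(-14)²) - 6162 = (-422 + 2*196² + 174*196) - 6162 = (-422 + 2*38416 + 34104) - 6162 = (-422 + 76832 + 34104) - 6162 = 110514 - 6162 = 104352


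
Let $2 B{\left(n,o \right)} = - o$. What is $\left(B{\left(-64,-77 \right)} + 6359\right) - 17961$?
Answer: $- \frac{23127}{2} \approx -11564.0$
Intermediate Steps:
$B{\left(n,o \right)} = - \frac{o}{2}$ ($B{\left(n,o \right)} = \frac{\left(-1\right) o}{2} = - \frac{o}{2}$)
$\left(B{\left(-64,-77 \right)} + 6359\right) - 17961 = \left(\left(- \frac{1}{2}\right) \left(-77\right) + 6359\right) - 17961 = \left(\frac{77}{2} + 6359\right) - 17961 = \frac{12795}{2} - 17961 = - \frac{23127}{2}$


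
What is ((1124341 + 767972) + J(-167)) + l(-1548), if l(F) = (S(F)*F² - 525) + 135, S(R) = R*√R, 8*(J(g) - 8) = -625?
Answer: 15134823/8 - 22256871552*I*√43 ≈ 1.8919e+6 - 1.4595e+11*I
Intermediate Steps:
J(g) = -561/8 (J(g) = 8 + (⅛)*(-625) = 8 - 625/8 = -561/8)
S(R) = R^(3/2)
l(F) = -390 + F^(7/2) (l(F) = (F^(3/2)*F² - 525) + 135 = (F^(7/2) - 525) + 135 = (-525 + F^(7/2)) + 135 = -390 + F^(7/2))
((1124341 + 767972) + J(-167)) + l(-1548) = ((1124341 + 767972) - 561/8) + (-390 + (-1548)^(7/2)) = (1892313 - 561/8) + (-390 - 22256871552*I*√43) = 15137943/8 + (-390 - 22256871552*I*√43) = 15134823/8 - 22256871552*I*√43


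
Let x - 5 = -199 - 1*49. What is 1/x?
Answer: -1/243 ≈ -0.0041152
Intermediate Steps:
x = -243 (x = 5 + (-199 - 1*49) = 5 + (-199 - 49) = 5 - 248 = -243)
1/x = 1/(-243) = -1/243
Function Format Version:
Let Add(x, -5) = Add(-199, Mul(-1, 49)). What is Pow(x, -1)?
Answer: Rational(-1, 243) ≈ -0.0041152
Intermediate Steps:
x = -243 (x = Add(5, Add(-199, Mul(-1, 49))) = Add(5, Add(-199, -49)) = Add(5, -248) = -243)
Pow(x, -1) = Pow(-243, -1) = Rational(-1, 243)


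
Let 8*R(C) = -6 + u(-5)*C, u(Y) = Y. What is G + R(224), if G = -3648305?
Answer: -14593783/4 ≈ -3.6484e+6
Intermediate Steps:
R(C) = -¾ - 5*C/8 (R(C) = (-6 - 5*C)/8 = -¾ - 5*C/8)
G + R(224) = -3648305 + (-¾ - 5/8*224) = -3648305 + (-¾ - 140) = -3648305 - 563/4 = -14593783/4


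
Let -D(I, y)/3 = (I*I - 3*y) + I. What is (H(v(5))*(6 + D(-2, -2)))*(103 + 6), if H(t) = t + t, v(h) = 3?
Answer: -11772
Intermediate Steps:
H(t) = 2*t
D(I, y) = -3*I - 3*I² + 9*y (D(I, y) = -3*((I*I - 3*y) + I) = -3*((I² - 3*y) + I) = -3*(I + I² - 3*y) = -3*I - 3*I² + 9*y)
(H(v(5))*(6 + D(-2, -2)))*(103 + 6) = ((2*3)*(6 + (-3*(-2) - 3*(-2)² + 9*(-2))))*(103 + 6) = (6*(6 + (6 - 3*4 - 18)))*109 = (6*(6 + (6 - 12 - 18)))*109 = (6*(6 - 24))*109 = (6*(-18))*109 = -108*109 = -11772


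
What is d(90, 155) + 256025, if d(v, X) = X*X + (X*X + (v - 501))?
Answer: 303664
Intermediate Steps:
d(v, X) = -501 + v + 2*X² (d(v, X) = X² + (X² + (-501 + v)) = X² + (-501 + v + X²) = -501 + v + 2*X²)
d(90, 155) + 256025 = (-501 + 90 + 2*155²) + 256025 = (-501 + 90 + 2*24025) + 256025 = (-501 + 90 + 48050) + 256025 = 47639 + 256025 = 303664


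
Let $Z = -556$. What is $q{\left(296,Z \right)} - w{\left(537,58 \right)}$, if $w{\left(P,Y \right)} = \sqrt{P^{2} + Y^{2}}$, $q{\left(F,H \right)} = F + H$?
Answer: $-260 - \sqrt{291733} \approx -800.12$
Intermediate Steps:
$q{\left(296,Z \right)} - w{\left(537,58 \right)} = \left(296 - 556\right) - \sqrt{537^{2} + 58^{2}} = -260 - \sqrt{288369 + 3364} = -260 - \sqrt{291733}$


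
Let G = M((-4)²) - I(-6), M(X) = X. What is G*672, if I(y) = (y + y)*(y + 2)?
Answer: -21504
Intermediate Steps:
I(y) = 2*y*(2 + y) (I(y) = (2*y)*(2 + y) = 2*y*(2 + y))
G = -32 (G = (-4)² - 2*(-6)*(2 - 6) = 16 - 2*(-6)*(-4) = 16 - 1*48 = 16 - 48 = -32)
G*672 = -32*672 = -21504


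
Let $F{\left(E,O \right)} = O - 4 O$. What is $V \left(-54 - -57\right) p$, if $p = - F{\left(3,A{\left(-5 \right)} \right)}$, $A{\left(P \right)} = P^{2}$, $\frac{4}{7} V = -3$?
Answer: $- \frac{4725}{4} \approx -1181.3$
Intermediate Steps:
$V = - \frac{21}{4}$ ($V = \frac{7}{4} \left(-3\right) = - \frac{21}{4} \approx -5.25$)
$F{\left(E,O \right)} = - 3 O$
$p = 75$ ($p = - \left(-3\right) \left(-5\right)^{2} = - \left(-3\right) 25 = \left(-1\right) \left(-75\right) = 75$)
$V \left(-54 - -57\right) p = - \frac{21 \left(-54 - -57\right)}{4} \cdot 75 = - \frac{21 \left(-54 + 57\right)}{4} \cdot 75 = \left(- \frac{21}{4}\right) 3 \cdot 75 = \left(- \frac{63}{4}\right) 75 = - \frac{4725}{4}$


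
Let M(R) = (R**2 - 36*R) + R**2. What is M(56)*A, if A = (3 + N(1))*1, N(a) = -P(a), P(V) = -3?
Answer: 25536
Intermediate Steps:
N(a) = 3 (N(a) = -1*(-3) = 3)
A = 6 (A = (3 + 3)*1 = 6*1 = 6)
M(R) = -36*R + 2*R**2
M(56)*A = (2*56*(-18 + 56))*6 = (2*56*38)*6 = 4256*6 = 25536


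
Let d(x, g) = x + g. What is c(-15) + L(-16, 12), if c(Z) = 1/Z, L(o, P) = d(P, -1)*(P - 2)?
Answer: 1649/15 ≈ 109.93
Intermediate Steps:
d(x, g) = g + x
L(o, P) = (-1 + P)*(-2 + P) (L(o, P) = (-1 + P)*(P - 2) = (-1 + P)*(-2 + P))
c(-15) + L(-16, 12) = 1/(-15) + (-1 + 12)*(-2 + 12) = -1/15 + 11*10 = -1/15 + 110 = 1649/15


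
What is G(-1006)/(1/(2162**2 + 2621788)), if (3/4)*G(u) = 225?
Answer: 2188809600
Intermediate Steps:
G(u) = 300 (G(u) = (4/3)*225 = 300)
G(-1006)/(1/(2162**2 + 2621788)) = 300/(1/(2162**2 + 2621788)) = 300/(1/(4674244 + 2621788)) = 300/(1/7296032) = 300*7296032 = 2188809600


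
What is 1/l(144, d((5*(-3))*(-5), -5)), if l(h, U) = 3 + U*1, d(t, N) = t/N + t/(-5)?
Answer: -1/27 ≈ -0.037037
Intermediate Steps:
d(t, N) = -t/5 + t/N (d(t, N) = t/N + t*(-⅕) = t/N - t/5 = -t/5 + t/N)
l(h, U) = 3 + U
1/l(144, d((5*(-3))*(-5), -5)) = 1/(3 + (-5*(-3)*(-5)/5 + ((5*(-3))*(-5))/(-5))) = 1/(3 + (-(-3)*(-5) - 15*(-5)*(-⅕))) = 1/(3 + (-⅕*75 + 75*(-⅕))) = 1/(3 + (-15 - 15)) = 1/(3 - 30) = 1/(-27) = -1/27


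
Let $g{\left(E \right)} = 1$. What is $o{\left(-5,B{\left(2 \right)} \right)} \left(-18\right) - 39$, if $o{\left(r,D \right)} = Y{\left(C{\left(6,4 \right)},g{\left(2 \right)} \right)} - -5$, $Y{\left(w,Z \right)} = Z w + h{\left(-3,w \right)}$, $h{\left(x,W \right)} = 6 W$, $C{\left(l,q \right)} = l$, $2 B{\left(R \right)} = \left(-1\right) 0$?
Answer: $-885$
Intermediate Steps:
$B{\left(R \right)} = 0$ ($B{\left(R \right)} = \frac{\left(-1\right) 0}{2} = \frac{1}{2} \cdot 0 = 0$)
$Y{\left(w,Z \right)} = 6 w + Z w$ ($Y{\left(w,Z \right)} = Z w + 6 w = 6 w + Z w$)
$o{\left(r,D \right)} = 47$ ($o{\left(r,D \right)} = 6 \left(6 + 1\right) - -5 = 6 \cdot 7 + 5 = 42 + 5 = 47$)
$o{\left(-5,B{\left(2 \right)} \right)} \left(-18\right) - 39 = 47 \left(-18\right) - 39 = -846 - 39 = -885$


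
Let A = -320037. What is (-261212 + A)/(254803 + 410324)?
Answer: -581249/665127 ≈ -0.87389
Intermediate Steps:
(-261212 + A)/(254803 + 410324) = (-261212 - 320037)/(254803 + 410324) = -581249/665127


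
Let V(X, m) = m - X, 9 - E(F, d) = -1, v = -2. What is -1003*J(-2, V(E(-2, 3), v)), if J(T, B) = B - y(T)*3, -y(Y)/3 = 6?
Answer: -42126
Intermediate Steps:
y(Y) = -18 (y(Y) = -3*6 = -18)
E(F, d) = 10 (E(F, d) = 9 - 1*(-1) = 9 + 1 = 10)
J(T, B) = 54 + B (J(T, B) = B - (-18)*3 = B - 1*(-54) = B + 54 = 54 + B)
-1003*J(-2, V(E(-2, 3), v)) = -1003*(54 + (-2 - 1*10)) = -1003*(54 + (-2 - 10)) = -1003*(54 - 12) = -1003*42 = -42126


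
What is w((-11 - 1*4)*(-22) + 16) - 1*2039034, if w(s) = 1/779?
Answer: -1588407485/779 ≈ -2.0390e+6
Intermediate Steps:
w(s) = 1/779
w((-11 - 1*4)*(-22) + 16) - 1*2039034 = 1/779 - 1*2039034 = 1/779 - 2039034 = -1588407485/779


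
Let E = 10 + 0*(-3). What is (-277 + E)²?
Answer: 71289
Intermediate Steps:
E = 10 (E = 10 + 0 = 10)
(-277 + E)² = (-277 + 10)² = (-267)² = 71289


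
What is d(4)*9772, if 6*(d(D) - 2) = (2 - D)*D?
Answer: 19544/3 ≈ 6514.7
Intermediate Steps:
d(D) = 2 + D*(2 - D)/6 (d(D) = 2 + ((2 - D)*D)/6 = 2 + (D*(2 - D))/6 = 2 + D*(2 - D)/6)
d(4)*9772 = (2 - ⅙*4² + (⅓)*4)*9772 = (2 - ⅙*16 + 4/3)*9772 = (2 - 8/3 + 4/3)*9772 = (⅔)*9772 = 19544/3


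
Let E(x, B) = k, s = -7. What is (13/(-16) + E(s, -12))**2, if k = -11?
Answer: 35721/256 ≈ 139.54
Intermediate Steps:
E(x, B) = -11
(13/(-16) + E(s, -12))**2 = (13/(-16) - 11)**2 = (13*(-1/16) - 11)**2 = (-13/16 - 11)**2 = (-189/16)**2 = 35721/256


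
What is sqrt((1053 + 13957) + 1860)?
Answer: sqrt(16870) ≈ 129.88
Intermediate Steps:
sqrt((1053 + 13957) + 1860) = sqrt(15010 + 1860) = sqrt(16870)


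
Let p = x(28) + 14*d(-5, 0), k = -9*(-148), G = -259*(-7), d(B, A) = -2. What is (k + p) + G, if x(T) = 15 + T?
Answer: 3160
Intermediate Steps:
G = 1813
k = 1332
p = 15 (p = (15 + 28) + 14*(-2) = 43 - 28 = 15)
(k + p) + G = (1332 + 15) + 1813 = 1347 + 1813 = 3160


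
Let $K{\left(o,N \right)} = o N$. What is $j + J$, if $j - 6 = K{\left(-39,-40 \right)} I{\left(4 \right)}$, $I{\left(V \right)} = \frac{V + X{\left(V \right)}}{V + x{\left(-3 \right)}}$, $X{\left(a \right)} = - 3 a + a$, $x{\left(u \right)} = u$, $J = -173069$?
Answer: $-179303$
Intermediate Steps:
$K{\left(o,N \right)} = N o$
$X{\left(a \right)} = - 2 a$
$I{\left(V \right)} = - \frac{V}{-3 + V}$ ($I{\left(V \right)} = \frac{V - 2 V}{V - 3} = \frac{\left(-1\right) V}{-3 + V} = - \frac{V}{-3 + V}$)
$j = -6234$ ($j = 6 + \left(-40\right) \left(-39\right) \left(\left(-1\right) 4 \frac{1}{-3 + 4}\right) = 6 + 1560 \left(\left(-1\right) 4 \cdot 1^{-1}\right) = 6 + 1560 \left(\left(-1\right) 4 \cdot 1\right) = 6 + 1560 \left(-4\right) = 6 - 6240 = -6234$)
$j + J = -6234 - 173069 = -179303$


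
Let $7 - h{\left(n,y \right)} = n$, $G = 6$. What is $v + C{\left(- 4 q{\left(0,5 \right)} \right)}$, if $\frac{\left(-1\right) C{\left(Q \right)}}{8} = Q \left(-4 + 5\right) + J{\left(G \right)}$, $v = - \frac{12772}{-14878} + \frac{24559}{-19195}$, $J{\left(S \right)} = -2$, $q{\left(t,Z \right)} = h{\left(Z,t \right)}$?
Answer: $\frac{11363213269}{142791605} \approx 79.579$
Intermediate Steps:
$h{\left(n,y \right)} = 7 - n$
$q{\left(t,Z \right)} = 7 - Z$
$v = - \frac{60115131}{142791605}$ ($v = \left(-12772\right) \left(- \frac{1}{14878}\right) + 24559 \left(- \frac{1}{19195}\right) = \frac{6386}{7439} - \frac{24559}{19195} = - \frac{60115131}{142791605} \approx -0.421$)
$C{\left(Q \right)} = 16 - 8 Q$ ($C{\left(Q \right)} = - 8 \left(Q \left(-4 + 5\right) - 2\right) = - 8 \left(Q 1 - 2\right) = - 8 \left(Q - 2\right) = - 8 \left(-2 + Q\right) = 16 - 8 Q$)
$v + C{\left(- 4 q{\left(0,5 \right)} \right)} = - \frac{60115131}{142791605} - \left(-16 + 8 \left(- 4 \left(7 - 5\right)\right)\right) = - \frac{60115131}{142791605} - \left(-16 + 8 \left(\left(-4\right) 2\right)\right) = - \frac{60115131}{142791605} + \left(16 - -64\right) = - \frac{60115131}{142791605} + \left(16 + 64\right) = - \frac{60115131}{142791605} + 80 = \frac{11363213269}{142791605}$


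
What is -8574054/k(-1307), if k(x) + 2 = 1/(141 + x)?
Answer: 9997346964/2333 ≈ 4.2852e+6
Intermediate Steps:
k(x) = -2 + 1/(141 + x)
-8574054/k(-1307) = -8574054*(141 - 1307)/(-281 - 2*(-1307)) = -8574054*(-1166/(-281 + 2614)) = -8574054/((-1/1166*2333)) = -8574054/(-2333/1166) = -8574054*(-1166/2333) = 9997346964/2333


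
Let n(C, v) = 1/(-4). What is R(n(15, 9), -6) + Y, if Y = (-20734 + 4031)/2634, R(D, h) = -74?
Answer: -211619/2634 ≈ -80.341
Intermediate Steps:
n(C, v) = -¼
Y = -16703/2634 (Y = -16703*1/2634 = -16703/2634 ≈ -6.3413)
R(n(15, 9), -6) + Y = -74 - 16703/2634 = -211619/2634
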